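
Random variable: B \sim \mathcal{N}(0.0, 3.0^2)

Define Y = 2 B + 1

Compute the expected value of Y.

For Y = 2B + 1:
E[Y] = 2 * E[B] + 1
E[B] = 0.0 = 0
E[Y] = 2 * 0 + 1 = 1

1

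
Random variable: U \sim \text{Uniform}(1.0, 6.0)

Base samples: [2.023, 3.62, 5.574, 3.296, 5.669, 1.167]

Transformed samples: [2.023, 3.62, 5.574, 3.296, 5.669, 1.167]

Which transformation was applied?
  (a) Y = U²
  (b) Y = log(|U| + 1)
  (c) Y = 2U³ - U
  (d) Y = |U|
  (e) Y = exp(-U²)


Checking option (d) Y = |U|:
  U = 2.023 -> Y = 2.023 ✓
  U = 3.62 -> Y = 3.62 ✓
  U = 5.574 -> Y = 5.574 ✓
All samples match this transformation.

(d) |U|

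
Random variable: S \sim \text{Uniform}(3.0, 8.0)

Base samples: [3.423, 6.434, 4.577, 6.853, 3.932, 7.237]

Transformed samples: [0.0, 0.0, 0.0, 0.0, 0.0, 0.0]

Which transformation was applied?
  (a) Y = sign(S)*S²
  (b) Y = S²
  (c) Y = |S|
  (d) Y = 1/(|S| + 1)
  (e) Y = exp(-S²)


Checking option (e) Y = exp(-S²):
  S = 3.423 -> Y = 0.0 ✓
  S = 6.434 -> Y = 0.0 ✓
  S = 4.577 -> Y = 0.0 ✓
All samples match this transformation.

(e) exp(-S²)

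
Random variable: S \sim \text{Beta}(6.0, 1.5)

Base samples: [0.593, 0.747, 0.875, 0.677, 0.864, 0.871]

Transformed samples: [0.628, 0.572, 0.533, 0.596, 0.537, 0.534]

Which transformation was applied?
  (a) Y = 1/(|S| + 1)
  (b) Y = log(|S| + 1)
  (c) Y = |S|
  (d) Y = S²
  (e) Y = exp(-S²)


Checking option (a) Y = 1/(|S| + 1):
  S = 0.593 -> Y = 0.628 ✓
  S = 0.747 -> Y = 0.572 ✓
  S = 0.875 -> Y = 0.533 ✓
All samples match this transformation.

(a) 1/(|S| + 1)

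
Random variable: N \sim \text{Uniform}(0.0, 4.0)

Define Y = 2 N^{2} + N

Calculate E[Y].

E[Y] = 2*E[N²] + 1*E[N]
E[N] = 2
E[N²] = Var(N) + (E[N])² = 1.3333333 + 4 = 5.3333333
E[Y] = 2*5.3333333 + 1*2 = 12.666667

12.666667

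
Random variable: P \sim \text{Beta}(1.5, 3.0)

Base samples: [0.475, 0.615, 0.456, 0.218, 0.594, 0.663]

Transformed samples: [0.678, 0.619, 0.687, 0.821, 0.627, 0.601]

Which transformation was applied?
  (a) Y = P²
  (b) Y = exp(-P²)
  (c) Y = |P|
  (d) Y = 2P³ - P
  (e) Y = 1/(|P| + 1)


Checking option (e) Y = 1/(|P| + 1):
  P = 0.475 -> Y = 0.678 ✓
  P = 0.615 -> Y = 0.619 ✓
  P = 0.456 -> Y = 0.687 ✓
All samples match this transformation.

(e) 1/(|P| + 1)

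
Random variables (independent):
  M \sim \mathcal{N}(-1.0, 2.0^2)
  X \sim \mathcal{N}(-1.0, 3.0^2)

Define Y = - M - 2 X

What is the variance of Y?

For independent RVs: Var(aX + bY) = a²Var(X) + b²Var(Y)
Var(M) = 4
Var(X) = 9
Var(Y) = (-1)²*4 + (-2)²*9
= 1*4 + 4*9 = 40

40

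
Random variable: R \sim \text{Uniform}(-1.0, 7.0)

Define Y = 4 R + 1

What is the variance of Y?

For Y = aR + b: Var(Y) = a² * Var(R)
Var(R) = (7 + 1)^2/12 = 5.3333333
Var(Y) = 4² * 5.3333333 = 16 * 5.3333333 = 85.333333

85.333333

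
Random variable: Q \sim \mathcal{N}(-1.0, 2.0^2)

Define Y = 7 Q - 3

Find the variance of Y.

For Y = aQ + b: Var(Y) = a² * Var(Q)
Var(Q) = 2.0^2 = 4
Var(Y) = 7² * 4 = 49 * 4 = 196

196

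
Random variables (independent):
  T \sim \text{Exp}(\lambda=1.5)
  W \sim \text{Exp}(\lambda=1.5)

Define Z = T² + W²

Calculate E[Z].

E[Z] = E[T²] + E[W²]
E[T²] = Var(T) + E[T]² = 0.44444444 + 0.44444444 = 0.88888889
E[W²] = Var(W) + E[W]² = 0.44444444 + 0.44444444 = 0.88888889
E[Z] = 0.88888889 + 0.88888889 = 1.7777778

1.7777778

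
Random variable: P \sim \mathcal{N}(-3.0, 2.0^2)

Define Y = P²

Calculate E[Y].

E[P²] = Var(P) + (E[P])² = 4 + 9 = 13

13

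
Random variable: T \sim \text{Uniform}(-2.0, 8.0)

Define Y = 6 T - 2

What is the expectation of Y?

For Y = 6T - 2:
E[Y] = 6 * E[T] - 2
E[T] = (-2 + 8)/2 = 3
E[Y] = 6 * 3 - 2 = 16

16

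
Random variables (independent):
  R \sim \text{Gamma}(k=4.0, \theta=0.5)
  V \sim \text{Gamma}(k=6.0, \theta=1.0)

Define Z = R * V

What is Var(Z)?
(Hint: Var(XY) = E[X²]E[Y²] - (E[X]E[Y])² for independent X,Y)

Var(XY) = E[X²]E[Y²] - (E[X]E[Y])²
E[R] = 2, Var(R) = 1
E[V] = 6, Var(V) = 6
E[R²] = 1 + 2² = 5
E[V²] = 6 + 6² = 42
Var(Z) = 5*42 - (2*6)²
= 210 - 144 = 66

66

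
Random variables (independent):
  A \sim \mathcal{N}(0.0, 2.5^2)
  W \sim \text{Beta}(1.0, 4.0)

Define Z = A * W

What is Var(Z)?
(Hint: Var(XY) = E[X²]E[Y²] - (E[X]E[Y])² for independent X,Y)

Var(XY) = E[X²]E[Y²] - (E[X]E[Y])²
E[A] = 0, Var(A) = 6.25
E[W] = 0.2, Var(W) = 0.026666667
E[A²] = 6.25 + 0² = 6.25
E[W²] = 0.026666667 + 0.2² = 0.066666667
Var(Z) = 6.25*0.066666667 - (0*0.2)²
= 0.41666667 - 0 = 0.41666667

0.41666667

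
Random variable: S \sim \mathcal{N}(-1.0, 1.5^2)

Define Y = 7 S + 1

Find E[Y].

For Y = 7S + 1:
E[Y] = 7 * E[S] + 1
E[S] = -1.0 = -1
E[Y] = 7 * (-1) + 1 = -6

-6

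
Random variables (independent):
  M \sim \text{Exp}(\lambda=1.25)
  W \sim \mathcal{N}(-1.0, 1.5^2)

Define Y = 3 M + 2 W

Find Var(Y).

For independent RVs: Var(aX + bY) = a²Var(X) + b²Var(Y)
Var(M) = 0.64
Var(W) = 2.25
Var(Y) = 3²*0.64 + 2²*2.25
= 9*0.64 + 4*2.25 = 14.76

14.76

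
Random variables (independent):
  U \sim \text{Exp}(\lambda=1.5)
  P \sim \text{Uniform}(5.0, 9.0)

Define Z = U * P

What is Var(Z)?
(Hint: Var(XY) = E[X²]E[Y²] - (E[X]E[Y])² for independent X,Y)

Var(XY) = E[X²]E[Y²] - (E[X]E[Y])²
E[U] = 0.66666667, Var(U) = 0.44444444
E[P] = 7, Var(P) = 1.3333333
E[U²] = 0.44444444 + 0.66666667² = 0.88888889
E[P²] = 1.3333333 + 7² = 50.333333
Var(Z) = 0.88888889*50.333333 - (0.66666667*7)²
= 44.740741 - 21.777778 = 22.962963

22.962963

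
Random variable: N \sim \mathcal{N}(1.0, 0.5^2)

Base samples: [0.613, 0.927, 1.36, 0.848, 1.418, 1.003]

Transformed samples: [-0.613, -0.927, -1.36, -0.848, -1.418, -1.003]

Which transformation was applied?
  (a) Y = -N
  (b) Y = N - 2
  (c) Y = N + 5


Checking option (a) Y = -N:
  N = 0.613 -> Y = -0.613 ✓
  N = 0.927 -> Y = -0.927 ✓
  N = 1.36 -> Y = -1.36 ✓
All samples match this transformation.

(a) -N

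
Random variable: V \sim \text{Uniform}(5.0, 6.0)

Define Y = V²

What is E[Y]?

Using E[X²] = Var(X) + (E[X])²:
E[V] = 5.5
Var(V) = (6 - 5)^2/12 = 0.083333333
E[V²] = 0.083333333 + 5.5² = 0.083333333 + 30.25 = 30.333333

30.333333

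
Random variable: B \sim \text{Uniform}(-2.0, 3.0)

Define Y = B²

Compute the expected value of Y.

E[B²] = Var(B) + (E[B])² = 2.0833333 + 0.25 = 2.3333333

2.3333333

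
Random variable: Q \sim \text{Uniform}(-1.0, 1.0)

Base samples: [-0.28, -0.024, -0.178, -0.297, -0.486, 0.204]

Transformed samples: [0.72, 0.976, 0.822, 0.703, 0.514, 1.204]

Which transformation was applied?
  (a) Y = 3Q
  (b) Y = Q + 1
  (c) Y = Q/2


Checking option (b) Y = Q + 1:
  Q = -0.28 -> Y = 0.72 ✓
  Q = -0.024 -> Y = 0.976 ✓
  Q = -0.178 -> Y = 0.822 ✓
All samples match this transformation.

(b) Q + 1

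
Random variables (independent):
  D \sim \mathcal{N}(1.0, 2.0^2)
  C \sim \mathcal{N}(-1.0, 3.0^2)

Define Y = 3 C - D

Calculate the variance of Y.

For independent RVs: Var(aX + bY) = a²Var(X) + b²Var(Y)
Var(D) = 4
Var(C) = 9
Var(Y) = (-1)²*4 + 3²*9
= 1*4 + 9*9 = 85

85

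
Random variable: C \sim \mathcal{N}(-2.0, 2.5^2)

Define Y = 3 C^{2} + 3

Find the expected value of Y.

E[Y] = 3*E[C²] + 3
E[C] = -2
E[C²] = Var(C) + (E[C])² = 6.25 + 4 = 10.25
E[Y] = 3*10.25 + 3 = 33.75

33.75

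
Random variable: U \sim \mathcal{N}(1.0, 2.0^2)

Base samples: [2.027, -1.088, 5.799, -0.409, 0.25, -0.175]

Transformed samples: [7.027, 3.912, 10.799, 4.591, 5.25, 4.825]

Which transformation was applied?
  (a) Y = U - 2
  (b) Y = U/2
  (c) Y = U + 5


Checking option (c) Y = U + 5:
  U = 2.027 -> Y = 7.027 ✓
  U = -1.088 -> Y = 3.912 ✓
  U = 5.799 -> Y = 10.799 ✓
All samples match this transformation.

(c) U + 5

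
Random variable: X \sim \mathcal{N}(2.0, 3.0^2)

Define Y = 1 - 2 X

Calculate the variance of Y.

For Y = aX + b: Var(Y) = a² * Var(X)
Var(X) = 3.0^2 = 9
Var(Y) = (-2)² * 9 = 4 * 9 = 36

36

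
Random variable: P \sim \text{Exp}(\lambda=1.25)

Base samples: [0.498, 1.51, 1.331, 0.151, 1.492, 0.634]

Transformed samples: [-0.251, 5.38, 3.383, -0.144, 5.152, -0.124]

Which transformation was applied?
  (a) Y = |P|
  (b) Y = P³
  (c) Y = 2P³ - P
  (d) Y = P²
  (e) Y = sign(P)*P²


Checking option (c) Y = 2P³ - P:
  P = 0.498 -> Y = -0.251 ✓
  P = 1.51 -> Y = 5.38 ✓
  P = 1.331 -> Y = 3.383 ✓
All samples match this transformation.

(c) 2P³ - P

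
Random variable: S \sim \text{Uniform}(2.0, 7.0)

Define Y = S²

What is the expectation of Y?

Using E[X²] = Var(X) + (E[X])²:
E[S] = 4.5
Var(S) = (7 - 2)^2/12 = 2.0833333
E[S²] = 2.0833333 + 4.5² = 2.0833333 + 20.25 = 22.333333

22.333333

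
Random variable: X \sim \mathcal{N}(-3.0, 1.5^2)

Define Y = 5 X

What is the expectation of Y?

For Y = 5X:
E[Y] = 5 * E[X]
E[X] = -3.0 = -3
E[Y] = 5 * (-3) = -15

-15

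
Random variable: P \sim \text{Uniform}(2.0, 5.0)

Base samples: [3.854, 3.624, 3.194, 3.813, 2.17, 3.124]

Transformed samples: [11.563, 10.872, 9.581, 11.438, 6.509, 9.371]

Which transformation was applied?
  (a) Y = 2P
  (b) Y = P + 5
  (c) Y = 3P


Checking option (c) Y = 3P:
  P = 3.854 -> Y = 11.563 ✓
  P = 3.624 -> Y = 10.872 ✓
  P = 3.194 -> Y = 9.581 ✓
All samples match this transformation.

(c) 3P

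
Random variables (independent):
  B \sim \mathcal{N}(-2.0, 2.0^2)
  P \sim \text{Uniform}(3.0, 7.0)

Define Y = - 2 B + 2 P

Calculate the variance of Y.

For independent RVs: Var(aX + bY) = a²Var(X) + b²Var(Y)
Var(B) = 4
Var(P) = 1.3333333
Var(Y) = (-2)²*4 + 2²*1.3333333
= 4*4 + 4*1.3333333 = 21.333333

21.333333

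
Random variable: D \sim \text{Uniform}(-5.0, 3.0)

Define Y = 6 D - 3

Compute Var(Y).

For Y = aD + b: Var(Y) = a² * Var(D)
Var(D) = (3 + 5)^2/12 = 5.3333333
Var(Y) = 6² * 5.3333333 = 36 * 5.3333333 = 192

192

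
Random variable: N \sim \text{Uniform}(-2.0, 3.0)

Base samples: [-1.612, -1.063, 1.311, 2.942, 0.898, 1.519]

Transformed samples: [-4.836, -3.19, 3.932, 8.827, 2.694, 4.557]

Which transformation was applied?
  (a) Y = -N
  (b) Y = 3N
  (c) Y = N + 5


Checking option (b) Y = 3N:
  N = -1.612 -> Y = -4.836 ✓
  N = -1.063 -> Y = -3.19 ✓
  N = 1.311 -> Y = 3.932 ✓
All samples match this transformation.

(b) 3N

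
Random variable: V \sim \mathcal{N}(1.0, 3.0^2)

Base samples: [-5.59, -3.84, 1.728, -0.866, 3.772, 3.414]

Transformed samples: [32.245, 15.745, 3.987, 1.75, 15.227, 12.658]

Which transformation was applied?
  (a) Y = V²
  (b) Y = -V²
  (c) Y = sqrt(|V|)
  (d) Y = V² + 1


Checking option (d) Y = V² + 1:
  V = -5.59 -> Y = 32.245 ✓
  V = -3.84 -> Y = 15.745 ✓
  V = 1.728 -> Y = 3.987 ✓
All samples match this transformation.

(d) V² + 1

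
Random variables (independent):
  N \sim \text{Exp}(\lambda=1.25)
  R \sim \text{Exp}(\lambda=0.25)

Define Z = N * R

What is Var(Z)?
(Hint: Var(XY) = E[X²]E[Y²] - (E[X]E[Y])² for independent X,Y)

Var(XY) = E[X²]E[Y²] - (E[X]E[Y])²
E[N] = 0.8, Var(N) = 0.64
E[R] = 4, Var(R) = 16
E[N²] = 0.64 + 0.8² = 1.28
E[R²] = 16 + 4² = 32
Var(Z) = 1.28*32 - (0.8*4)²
= 40.96 - 10.24 = 30.72

30.72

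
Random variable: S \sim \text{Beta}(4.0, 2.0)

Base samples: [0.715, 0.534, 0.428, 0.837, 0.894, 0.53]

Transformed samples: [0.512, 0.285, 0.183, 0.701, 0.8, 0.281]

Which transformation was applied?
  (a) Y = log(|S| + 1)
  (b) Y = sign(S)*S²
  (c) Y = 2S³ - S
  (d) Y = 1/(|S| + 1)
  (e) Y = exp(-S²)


Checking option (b) Y = sign(S)*S²:
  S = 0.715 -> Y = 0.512 ✓
  S = 0.534 -> Y = 0.285 ✓
  S = 0.428 -> Y = 0.183 ✓
All samples match this transformation.

(b) sign(S)*S²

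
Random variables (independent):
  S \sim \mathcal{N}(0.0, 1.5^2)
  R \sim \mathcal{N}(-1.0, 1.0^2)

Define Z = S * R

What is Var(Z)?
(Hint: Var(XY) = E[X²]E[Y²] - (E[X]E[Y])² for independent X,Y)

Var(XY) = E[X²]E[Y²] - (E[X]E[Y])²
E[S] = 0, Var(S) = 2.25
E[R] = -1, Var(R) = 1
E[S²] = 2.25 + 0² = 2.25
E[R²] = 1 + (-1)² = 2
Var(Z) = 2.25*2 - (0*(-1))²
= 4.5 - 0 = 4.5

4.5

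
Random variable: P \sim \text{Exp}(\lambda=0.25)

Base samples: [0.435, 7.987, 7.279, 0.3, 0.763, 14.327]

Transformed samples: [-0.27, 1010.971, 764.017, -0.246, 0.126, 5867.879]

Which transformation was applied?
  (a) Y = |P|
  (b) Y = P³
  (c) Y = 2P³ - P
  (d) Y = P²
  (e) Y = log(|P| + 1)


Checking option (c) Y = 2P³ - P:
  P = 0.435 -> Y = -0.27 ✓
  P = 7.987 -> Y = 1010.971 ✓
  P = 7.279 -> Y = 764.017 ✓
All samples match this transformation.

(c) 2P³ - P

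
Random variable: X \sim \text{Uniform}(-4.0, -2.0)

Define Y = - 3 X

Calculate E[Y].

For Y = -3X:
E[Y] = -3 * E[X]
E[X] = (-4 - 2)/2 = -3
E[Y] = -3 * (-3) = 9

9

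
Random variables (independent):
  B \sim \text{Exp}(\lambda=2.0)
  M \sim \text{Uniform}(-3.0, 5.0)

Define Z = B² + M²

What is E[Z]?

E[Z] = E[B²] + E[M²]
E[B²] = Var(B) + E[B]² = 0.25 + 0.25 = 0.5
E[M²] = Var(M) + E[M]² = 5.3333333 + 1 = 6.3333333
E[Z] = 0.5 + 6.3333333 = 6.8333333

6.8333333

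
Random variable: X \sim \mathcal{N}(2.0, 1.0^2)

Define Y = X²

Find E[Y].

E[X²] = Var(X) + (E[X])² = 1 + 4 = 5

5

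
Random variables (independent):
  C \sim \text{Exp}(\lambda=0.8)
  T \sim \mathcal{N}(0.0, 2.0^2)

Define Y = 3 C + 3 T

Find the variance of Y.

For independent RVs: Var(aX + bY) = a²Var(X) + b²Var(Y)
Var(C) = 1.5625
Var(T) = 4
Var(Y) = 3²*1.5625 + 3²*4
= 9*1.5625 + 9*4 = 50.0625

50.0625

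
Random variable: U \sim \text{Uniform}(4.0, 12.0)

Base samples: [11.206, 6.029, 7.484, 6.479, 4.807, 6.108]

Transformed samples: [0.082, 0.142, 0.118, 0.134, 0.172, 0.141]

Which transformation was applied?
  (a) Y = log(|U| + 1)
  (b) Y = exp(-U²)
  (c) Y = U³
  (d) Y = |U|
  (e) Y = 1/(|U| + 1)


Checking option (e) Y = 1/(|U| + 1):
  U = 11.206 -> Y = 0.082 ✓
  U = 6.029 -> Y = 0.142 ✓
  U = 7.484 -> Y = 0.118 ✓
All samples match this transformation.

(e) 1/(|U| + 1)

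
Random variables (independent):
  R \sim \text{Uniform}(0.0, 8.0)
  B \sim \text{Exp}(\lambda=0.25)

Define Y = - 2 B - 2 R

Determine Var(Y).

For independent RVs: Var(aX + bY) = a²Var(X) + b²Var(Y)
Var(R) = 5.3333333
Var(B) = 16
Var(Y) = (-2)²*5.3333333 + (-2)²*16
= 4*5.3333333 + 4*16 = 85.333333

85.333333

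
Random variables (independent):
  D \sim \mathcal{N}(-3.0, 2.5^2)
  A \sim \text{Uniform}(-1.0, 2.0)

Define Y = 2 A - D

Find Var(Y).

For independent RVs: Var(aX + bY) = a²Var(X) + b²Var(Y)
Var(D) = 6.25
Var(A) = 0.75
Var(Y) = (-1)²*6.25 + 2²*0.75
= 1*6.25 + 4*0.75 = 9.25

9.25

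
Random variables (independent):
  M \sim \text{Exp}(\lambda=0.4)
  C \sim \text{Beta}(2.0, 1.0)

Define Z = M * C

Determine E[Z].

For independent RVs: E[XY] = E[X]*E[Y]
E[M] = 2.5
E[C] = 0.66666667
E[Z] = 2.5 * 0.66666667 = 1.6666667

1.6666667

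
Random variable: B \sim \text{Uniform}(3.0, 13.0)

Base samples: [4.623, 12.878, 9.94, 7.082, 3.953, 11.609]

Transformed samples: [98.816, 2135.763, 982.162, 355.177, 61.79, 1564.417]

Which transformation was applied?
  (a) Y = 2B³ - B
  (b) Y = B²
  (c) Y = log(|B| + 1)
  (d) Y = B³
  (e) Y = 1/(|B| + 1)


Checking option (d) Y = B³:
  B = 4.623 -> Y = 98.816 ✓
  B = 12.878 -> Y = 2135.763 ✓
  B = 9.94 -> Y = 982.162 ✓
All samples match this transformation.

(d) B³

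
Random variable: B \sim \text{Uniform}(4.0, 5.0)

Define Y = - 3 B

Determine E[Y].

For Y = -3B:
E[Y] = -3 * E[B]
E[B] = (4 + 5)/2 = 4.5
E[Y] = -3 * 4.5 = -13.5

-13.5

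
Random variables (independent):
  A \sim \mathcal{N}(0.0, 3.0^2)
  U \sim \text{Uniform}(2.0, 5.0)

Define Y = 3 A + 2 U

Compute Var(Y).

For independent RVs: Var(aX + bY) = a²Var(X) + b²Var(Y)
Var(A) = 9
Var(U) = 0.75
Var(Y) = 3²*9 + 2²*0.75
= 9*9 + 4*0.75 = 84

84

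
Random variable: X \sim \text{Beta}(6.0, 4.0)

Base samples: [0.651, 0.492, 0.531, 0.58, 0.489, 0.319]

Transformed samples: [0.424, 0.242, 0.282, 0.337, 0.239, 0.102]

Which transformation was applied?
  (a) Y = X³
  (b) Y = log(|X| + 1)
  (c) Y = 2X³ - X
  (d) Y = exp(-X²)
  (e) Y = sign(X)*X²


Checking option (e) Y = sign(X)*X²:
  X = 0.651 -> Y = 0.424 ✓
  X = 0.492 -> Y = 0.242 ✓
  X = 0.531 -> Y = 0.282 ✓
All samples match this transformation.

(e) sign(X)*X²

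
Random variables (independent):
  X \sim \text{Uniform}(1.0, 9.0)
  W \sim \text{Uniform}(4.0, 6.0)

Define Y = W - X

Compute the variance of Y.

For independent RVs: Var(aX + bY) = a²Var(X) + b²Var(Y)
Var(X) = 5.3333333
Var(W) = 0.33333333
Var(Y) = (-1)²*5.3333333 + 1²*0.33333333
= 1*5.3333333 + 1*0.33333333 = 5.6666667

5.6666667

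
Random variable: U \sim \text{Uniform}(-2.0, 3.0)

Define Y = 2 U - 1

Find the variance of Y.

For Y = aU + b: Var(Y) = a² * Var(U)
Var(U) = (3 + 2)^2/12 = 2.0833333
Var(Y) = 2² * 2.0833333 = 4 * 2.0833333 = 8.3333333

8.3333333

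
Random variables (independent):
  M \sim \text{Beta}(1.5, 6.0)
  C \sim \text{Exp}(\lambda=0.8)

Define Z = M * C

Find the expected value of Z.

For independent RVs: E[XY] = E[X]*E[Y]
E[M] = 0.2
E[C] = 1.25
E[Z] = 0.2 * 1.25 = 0.25

0.25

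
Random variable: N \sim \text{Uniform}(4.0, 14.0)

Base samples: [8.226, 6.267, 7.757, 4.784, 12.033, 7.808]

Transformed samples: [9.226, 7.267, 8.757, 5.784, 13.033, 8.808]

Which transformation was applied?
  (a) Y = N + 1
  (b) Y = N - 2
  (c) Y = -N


Checking option (a) Y = N + 1:
  N = 8.226 -> Y = 9.226 ✓
  N = 6.267 -> Y = 7.267 ✓
  N = 7.757 -> Y = 8.757 ✓
All samples match this transformation.

(a) N + 1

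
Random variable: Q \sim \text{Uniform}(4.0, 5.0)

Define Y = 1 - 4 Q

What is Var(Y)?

For Y = aQ + b: Var(Y) = a² * Var(Q)
Var(Q) = (5 - 4)^2/12 = 0.083333333
Var(Y) = (-4)² * 0.083333333 = 16 * 0.083333333 = 1.3333333

1.3333333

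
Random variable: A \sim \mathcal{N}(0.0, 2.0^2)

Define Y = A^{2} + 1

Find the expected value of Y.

E[Y] = 1*E[A²] + 1
E[A] = 0
E[A²] = Var(A) + (E[A])² = 4 + 0 = 4
E[Y] = 1*4 + 1 = 5

5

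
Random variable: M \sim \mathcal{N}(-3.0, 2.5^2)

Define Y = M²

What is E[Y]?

E[M²] = Var(M) + (E[M])² = 6.25 + 9 = 15.25

15.25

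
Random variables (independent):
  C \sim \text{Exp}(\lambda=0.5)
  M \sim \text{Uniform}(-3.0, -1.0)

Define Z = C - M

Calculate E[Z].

E[Z] = 1*E[C] - 1*E[M]
E[C] = 2
E[M] = -2
E[Z] = 1*2 - 1*(-2) = 4

4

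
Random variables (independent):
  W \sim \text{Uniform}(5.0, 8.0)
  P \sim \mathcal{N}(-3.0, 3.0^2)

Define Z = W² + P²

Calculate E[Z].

E[Z] = E[W²] + E[P²]
E[W²] = Var(W) + E[W]² = 0.75 + 42.25 = 43
E[P²] = Var(P) + E[P]² = 9 + 9 = 18
E[Z] = 43 + 18 = 61

61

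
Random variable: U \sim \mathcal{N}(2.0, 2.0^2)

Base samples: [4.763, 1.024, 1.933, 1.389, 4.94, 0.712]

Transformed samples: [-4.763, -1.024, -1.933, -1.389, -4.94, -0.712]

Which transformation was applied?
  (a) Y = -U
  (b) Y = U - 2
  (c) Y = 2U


Checking option (a) Y = -U:
  U = 4.763 -> Y = -4.763 ✓
  U = 1.024 -> Y = -1.024 ✓
  U = 1.933 -> Y = -1.933 ✓
All samples match this transformation.

(a) -U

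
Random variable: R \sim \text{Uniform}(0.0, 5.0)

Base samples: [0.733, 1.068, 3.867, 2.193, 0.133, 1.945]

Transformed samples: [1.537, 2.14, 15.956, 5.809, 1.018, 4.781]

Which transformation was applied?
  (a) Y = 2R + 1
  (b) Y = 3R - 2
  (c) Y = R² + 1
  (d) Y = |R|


Checking option (c) Y = R² + 1:
  R = 0.733 -> Y = 1.537 ✓
  R = 1.068 -> Y = 2.14 ✓
  R = 3.867 -> Y = 15.956 ✓
All samples match this transformation.

(c) R² + 1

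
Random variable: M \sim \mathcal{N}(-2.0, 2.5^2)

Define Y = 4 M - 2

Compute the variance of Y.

For Y = aM + b: Var(Y) = a² * Var(M)
Var(M) = 2.5^2 = 6.25
Var(Y) = 4² * 6.25 = 16 * 6.25 = 100

100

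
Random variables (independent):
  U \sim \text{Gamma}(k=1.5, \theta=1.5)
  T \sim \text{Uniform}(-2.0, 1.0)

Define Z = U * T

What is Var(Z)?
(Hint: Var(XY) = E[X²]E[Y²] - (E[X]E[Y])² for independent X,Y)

Var(XY) = E[X²]E[Y²] - (E[X]E[Y])²
E[U] = 2.25, Var(U) = 3.375
E[T] = -0.5, Var(T) = 0.75
E[U²] = 3.375 + 2.25² = 8.4375
E[T²] = 0.75 + (-0.5)² = 1
Var(Z) = 8.4375*1 - (2.25*(-0.5))²
= 8.4375 - 1.265625 = 7.171875

7.171875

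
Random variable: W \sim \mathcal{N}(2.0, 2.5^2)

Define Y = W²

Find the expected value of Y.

Using E[X²] = Var(X) + (E[X])²:
E[W] = 2
Var(W) = 2.5^2 = 6.25
E[W²] = 6.25 + 2² = 6.25 + 4 = 10.25

10.25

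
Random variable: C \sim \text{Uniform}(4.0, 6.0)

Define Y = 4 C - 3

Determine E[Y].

For Y = 4C - 3:
E[Y] = 4 * E[C] - 3
E[C] = (4 + 6)/2 = 5
E[Y] = 4 * 5 - 3 = 17

17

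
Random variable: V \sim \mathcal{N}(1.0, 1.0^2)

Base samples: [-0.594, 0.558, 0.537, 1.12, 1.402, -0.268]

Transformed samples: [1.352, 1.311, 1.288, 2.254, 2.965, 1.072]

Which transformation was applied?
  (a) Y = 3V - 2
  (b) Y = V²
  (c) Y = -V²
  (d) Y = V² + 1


Checking option (d) Y = V² + 1:
  V = -0.594 -> Y = 1.352 ✓
  V = 0.558 -> Y = 1.311 ✓
  V = 0.537 -> Y = 1.288 ✓
All samples match this transformation.

(d) V² + 1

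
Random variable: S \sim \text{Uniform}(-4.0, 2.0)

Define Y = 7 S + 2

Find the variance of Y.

For Y = aS + b: Var(Y) = a² * Var(S)
Var(S) = (2 + 4)^2/12 = 3
Var(Y) = 7² * 3 = 49 * 3 = 147

147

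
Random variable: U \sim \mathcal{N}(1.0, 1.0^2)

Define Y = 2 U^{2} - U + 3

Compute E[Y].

E[Y] = 2*E[U²] - 1*E[U] + 3
E[U] = 1
E[U²] = Var(U) + (E[U])² = 1 + 1 = 2
E[Y] = 2*2 - 1*1 + 3 = 6

6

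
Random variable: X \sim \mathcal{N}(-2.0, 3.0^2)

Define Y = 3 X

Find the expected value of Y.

For Y = 3X:
E[Y] = 3 * E[X]
E[X] = -2.0 = -2
E[Y] = 3 * (-2) = -6

-6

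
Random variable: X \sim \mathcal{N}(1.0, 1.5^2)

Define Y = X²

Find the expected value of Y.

Using E[X²] = Var(X) + (E[X])²:
E[X] = 1
Var(X) = 1.5^2 = 2.25
E[X²] = 2.25 + 1² = 2.25 + 1 = 3.25

3.25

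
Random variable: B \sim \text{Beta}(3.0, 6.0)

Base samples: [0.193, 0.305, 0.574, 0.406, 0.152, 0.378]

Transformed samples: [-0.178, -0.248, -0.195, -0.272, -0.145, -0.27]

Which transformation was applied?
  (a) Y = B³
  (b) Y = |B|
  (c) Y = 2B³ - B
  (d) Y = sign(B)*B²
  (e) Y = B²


Checking option (c) Y = 2B³ - B:
  B = 0.193 -> Y = -0.178 ✓
  B = 0.305 -> Y = -0.248 ✓
  B = 0.574 -> Y = -0.195 ✓
All samples match this transformation.

(c) 2B³ - B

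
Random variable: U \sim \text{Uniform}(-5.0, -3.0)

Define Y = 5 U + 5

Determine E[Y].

For Y = 5U + 5:
E[Y] = 5 * E[U] + 5
E[U] = (-5 - 3)/2 = -4
E[Y] = 5 * (-4) + 5 = -15

-15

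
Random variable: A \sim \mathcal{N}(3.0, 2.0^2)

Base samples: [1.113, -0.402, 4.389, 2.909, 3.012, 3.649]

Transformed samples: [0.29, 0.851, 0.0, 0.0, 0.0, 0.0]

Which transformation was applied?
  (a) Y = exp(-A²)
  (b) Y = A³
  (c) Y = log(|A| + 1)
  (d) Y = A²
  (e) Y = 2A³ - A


Checking option (a) Y = exp(-A²):
  A = 1.113 -> Y = 0.29 ✓
  A = -0.402 -> Y = 0.851 ✓
  A = 4.389 -> Y = 0.0 ✓
All samples match this transformation.

(a) exp(-A²)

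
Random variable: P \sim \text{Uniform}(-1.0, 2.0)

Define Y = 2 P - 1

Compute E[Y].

For Y = 2P - 1:
E[Y] = 2 * E[P] - 1
E[P] = (-1 + 2)/2 = 0.5
E[Y] = 2 * 0.5 - 1 = 0

0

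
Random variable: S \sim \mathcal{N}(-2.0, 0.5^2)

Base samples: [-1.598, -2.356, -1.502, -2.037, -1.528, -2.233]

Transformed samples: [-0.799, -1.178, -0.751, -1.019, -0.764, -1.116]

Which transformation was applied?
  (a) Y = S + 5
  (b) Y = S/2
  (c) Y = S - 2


Checking option (b) Y = S/2:
  S = -1.598 -> Y = -0.799 ✓
  S = -2.356 -> Y = -1.178 ✓
  S = -1.502 -> Y = -0.751 ✓
All samples match this transformation.

(b) S/2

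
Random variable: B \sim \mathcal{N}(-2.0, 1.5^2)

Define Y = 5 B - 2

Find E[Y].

For Y = 5B - 2:
E[Y] = 5 * E[B] - 2
E[B] = -2.0 = -2
E[Y] = 5 * (-2) - 2 = -12

-12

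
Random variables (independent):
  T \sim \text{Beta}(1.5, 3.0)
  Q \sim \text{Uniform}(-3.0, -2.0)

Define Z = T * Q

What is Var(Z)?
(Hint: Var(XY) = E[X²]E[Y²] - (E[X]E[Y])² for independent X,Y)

Var(XY) = E[X²]E[Y²] - (E[X]E[Y])²
E[T] = 0.33333333, Var(T) = 0.04040404
E[Q] = -2.5, Var(Q) = 0.083333333
E[T²] = 0.04040404 + 0.33333333² = 0.15151515
E[Q²] = 0.083333333 + (-2.5)² = 6.3333333
Var(Z) = 0.15151515*6.3333333 - (0.33333333*(-2.5))²
= 0.95959596 - 0.69444444 = 0.26515152

0.26515152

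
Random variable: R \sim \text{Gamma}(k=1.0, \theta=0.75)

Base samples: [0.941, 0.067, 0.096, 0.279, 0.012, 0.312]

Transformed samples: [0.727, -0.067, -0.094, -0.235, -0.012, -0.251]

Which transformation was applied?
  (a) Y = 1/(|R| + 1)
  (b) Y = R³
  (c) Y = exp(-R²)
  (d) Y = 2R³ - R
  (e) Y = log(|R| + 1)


Checking option (d) Y = 2R³ - R:
  R = 0.941 -> Y = 0.727 ✓
  R = 0.067 -> Y = -0.067 ✓
  R = 0.096 -> Y = -0.094 ✓
All samples match this transformation.

(d) 2R³ - R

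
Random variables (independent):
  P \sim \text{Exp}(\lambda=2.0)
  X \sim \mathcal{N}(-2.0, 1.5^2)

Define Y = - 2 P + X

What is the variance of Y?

For independent RVs: Var(aX + bY) = a²Var(X) + b²Var(Y)
Var(P) = 0.25
Var(X) = 2.25
Var(Y) = (-2)²*0.25 + 1²*2.25
= 4*0.25 + 1*2.25 = 3.25

3.25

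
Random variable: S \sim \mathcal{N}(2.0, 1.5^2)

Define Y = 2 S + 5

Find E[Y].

For Y = 2S + 5:
E[Y] = 2 * E[S] + 5
E[S] = 2.0 = 2
E[Y] = 2 * 2 + 5 = 9

9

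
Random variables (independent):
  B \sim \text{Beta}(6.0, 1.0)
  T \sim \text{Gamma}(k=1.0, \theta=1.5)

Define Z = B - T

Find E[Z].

E[Z] = 1*E[B] - 1*E[T]
E[B] = 0.85714286
E[T] = 1.5
E[Z] = 1*0.85714286 - 1*1.5 = -0.64285714

-0.64285714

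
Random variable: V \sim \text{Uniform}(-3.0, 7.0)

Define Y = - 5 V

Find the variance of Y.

For Y = aV + b: Var(Y) = a² * Var(V)
Var(V) = (7 + 3)^2/12 = 8.3333333
Var(Y) = (-5)² * 8.3333333 = 25 * 8.3333333 = 208.33333

208.33333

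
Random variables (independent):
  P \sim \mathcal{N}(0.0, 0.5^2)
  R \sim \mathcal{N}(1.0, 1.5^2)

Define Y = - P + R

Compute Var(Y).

For independent RVs: Var(aX + bY) = a²Var(X) + b²Var(Y)
Var(P) = 0.25
Var(R) = 2.25
Var(Y) = (-1)²*0.25 + 1²*2.25
= 1*0.25 + 1*2.25 = 2.5

2.5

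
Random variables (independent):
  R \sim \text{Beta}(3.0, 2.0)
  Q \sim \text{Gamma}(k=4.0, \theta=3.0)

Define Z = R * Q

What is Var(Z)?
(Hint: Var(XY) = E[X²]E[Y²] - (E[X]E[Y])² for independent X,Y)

Var(XY) = E[X²]E[Y²] - (E[X]E[Y])²
E[R] = 0.6, Var(R) = 0.04
E[Q] = 12, Var(Q) = 36
E[R²] = 0.04 + 0.6² = 0.4
E[Q²] = 36 + 12² = 180
Var(Z) = 0.4*180 - (0.6*12)²
= 72 - 51.84 = 20.16

20.16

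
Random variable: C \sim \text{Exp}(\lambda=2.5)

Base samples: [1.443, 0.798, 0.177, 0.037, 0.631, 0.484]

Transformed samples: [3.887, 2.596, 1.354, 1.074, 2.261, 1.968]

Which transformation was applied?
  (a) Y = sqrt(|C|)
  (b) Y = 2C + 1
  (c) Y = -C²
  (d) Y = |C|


Checking option (b) Y = 2C + 1:
  C = 1.443 -> Y = 3.887 ✓
  C = 0.798 -> Y = 2.596 ✓
  C = 0.177 -> Y = 1.354 ✓
All samples match this transformation.

(b) 2C + 1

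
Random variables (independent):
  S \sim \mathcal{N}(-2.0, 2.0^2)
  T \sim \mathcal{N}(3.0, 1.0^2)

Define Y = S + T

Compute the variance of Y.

For independent RVs: Var(aX + bY) = a²Var(X) + b²Var(Y)
Var(S) = 4
Var(T) = 1
Var(Y) = 1²*4 + 1²*1
= 1*4 + 1*1 = 5

5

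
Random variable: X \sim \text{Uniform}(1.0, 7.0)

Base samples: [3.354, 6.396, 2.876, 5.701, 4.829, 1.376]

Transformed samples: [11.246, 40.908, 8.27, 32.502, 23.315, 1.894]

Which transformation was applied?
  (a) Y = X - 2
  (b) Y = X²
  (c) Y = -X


Checking option (b) Y = X²:
  X = 3.354 -> Y = 11.246 ✓
  X = 6.396 -> Y = 40.908 ✓
  X = 2.876 -> Y = 8.27 ✓
All samples match this transformation.

(b) X²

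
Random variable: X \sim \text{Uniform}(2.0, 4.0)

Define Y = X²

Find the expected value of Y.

E[X²] = Var(X) + (E[X])² = 0.33333333 + 9 = 9.3333333

9.3333333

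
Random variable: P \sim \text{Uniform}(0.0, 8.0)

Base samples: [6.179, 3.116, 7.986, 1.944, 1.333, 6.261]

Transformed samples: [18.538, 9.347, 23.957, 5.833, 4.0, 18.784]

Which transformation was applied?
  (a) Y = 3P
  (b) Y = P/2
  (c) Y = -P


Checking option (a) Y = 3P:
  P = 6.179 -> Y = 18.538 ✓
  P = 3.116 -> Y = 9.347 ✓
  P = 7.986 -> Y = 23.957 ✓
All samples match this transformation.

(a) 3P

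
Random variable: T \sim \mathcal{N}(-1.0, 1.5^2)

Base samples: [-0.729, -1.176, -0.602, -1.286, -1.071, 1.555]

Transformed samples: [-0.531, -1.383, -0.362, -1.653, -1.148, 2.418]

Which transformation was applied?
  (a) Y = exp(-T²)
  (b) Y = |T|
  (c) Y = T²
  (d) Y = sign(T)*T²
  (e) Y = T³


Checking option (d) Y = sign(T)*T²:
  T = -0.729 -> Y = -0.531 ✓
  T = -1.176 -> Y = -1.383 ✓
  T = -0.602 -> Y = -0.362 ✓
All samples match this transformation.

(d) sign(T)*T²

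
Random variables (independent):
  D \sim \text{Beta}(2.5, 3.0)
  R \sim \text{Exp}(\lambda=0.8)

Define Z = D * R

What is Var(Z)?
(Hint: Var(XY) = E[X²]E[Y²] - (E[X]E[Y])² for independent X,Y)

Var(XY) = E[X²]E[Y²] - (E[X]E[Y])²
E[D] = 0.45454545, Var(D) = 0.038143675
E[R] = 1.25, Var(R) = 1.5625
E[D²] = 0.038143675 + 0.45454545² = 0.24475524
E[R²] = 1.5625 + 1.25² = 3.125
Var(Z) = 0.24475524*3.125 - (0.45454545*1.25)²
= 0.76486014 - 0.32283058 = 0.44202956

0.44202956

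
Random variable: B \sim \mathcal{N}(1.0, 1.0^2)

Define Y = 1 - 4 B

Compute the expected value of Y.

For Y = -4B + 1:
E[Y] = -4 * E[B] + 1
E[B] = 1.0 = 1
E[Y] = -4 * 1 + 1 = -3

-3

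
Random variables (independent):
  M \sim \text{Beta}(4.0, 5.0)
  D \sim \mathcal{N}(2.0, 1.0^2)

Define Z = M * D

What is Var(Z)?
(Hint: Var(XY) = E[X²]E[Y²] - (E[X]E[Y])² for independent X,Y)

Var(XY) = E[X²]E[Y²] - (E[X]E[Y])²
E[M] = 0.44444444, Var(M) = 0.024691358
E[D] = 2, Var(D) = 1
E[M²] = 0.024691358 + 0.44444444² = 0.22222222
E[D²] = 1 + 2² = 5
Var(Z) = 0.22222222*5 - (0.44444444*2)²
= 1.1111111 - 0.79012346 = 0.32098765

0.32098765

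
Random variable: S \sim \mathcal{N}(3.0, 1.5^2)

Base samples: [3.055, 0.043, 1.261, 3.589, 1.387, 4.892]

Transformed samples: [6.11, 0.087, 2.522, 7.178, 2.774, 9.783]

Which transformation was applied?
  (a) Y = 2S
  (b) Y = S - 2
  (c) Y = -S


Checking option (a) Y = 2S:
  S = 3.055 -> Y = 6.11 ✓
  S = 0.043 -> Y = 0.087 ✓
  S = 1.261 -> Y = 2.522 ✓
All samples match this transformation.

(a) 2S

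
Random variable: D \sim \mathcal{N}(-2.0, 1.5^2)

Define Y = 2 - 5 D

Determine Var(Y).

For Y = aD + b: Var(Y) = a² * Var(D)
Var(D) = 1.5^2 = 2.25
Var(Y) = (-5)² * 2.25 = 25 * 2.25 = 56.25

56.25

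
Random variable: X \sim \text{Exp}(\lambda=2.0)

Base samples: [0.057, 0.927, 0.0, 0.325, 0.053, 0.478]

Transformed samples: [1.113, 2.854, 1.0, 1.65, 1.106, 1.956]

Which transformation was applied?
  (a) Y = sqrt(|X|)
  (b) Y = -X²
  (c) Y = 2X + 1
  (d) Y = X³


Checking option (c) Y = 2X + 1:
  X = 0.057 -> Y = 1.113 ✓
  X = 0.927 -> Y = 2.854 ✓
  X = 0.0 -> Y = 1.0 ✓
All samples match this transformation.

(c) 2X + 1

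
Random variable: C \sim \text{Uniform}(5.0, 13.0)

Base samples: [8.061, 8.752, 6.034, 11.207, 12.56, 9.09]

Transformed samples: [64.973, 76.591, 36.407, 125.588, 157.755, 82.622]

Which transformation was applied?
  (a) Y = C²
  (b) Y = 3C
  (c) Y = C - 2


Checking option (a) Y = C²:
  C = 8.061 -> Y = 64.973 ✓
  C = 8.752 -> Y = 76.591 ✓
  C = 6.034 -> Y = 36.407 ✓
All samples match this transformation.

(a) C²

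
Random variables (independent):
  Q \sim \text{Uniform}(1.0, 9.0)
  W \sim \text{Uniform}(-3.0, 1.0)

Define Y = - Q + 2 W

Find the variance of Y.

For independent RVs: Var(aX + bY) = a²Var(X) + b²Var(Y)
Var(Q) = 5.3333333
Var(W) = 1.3333333
Var(Y) = (-1)²*5.3333333 + 2²*1.3333333
= 1*5.3333333 + 4*1.3333333 = 10.666667

10.666667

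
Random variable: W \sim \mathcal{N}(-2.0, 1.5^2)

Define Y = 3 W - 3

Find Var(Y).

For Y = aW + b: Var(Y) = a² * Var(W)
Var(W) = 1.5^2 = 2.25
Var(Y) = 3² * 2.25 = 9 * 2.25 = 20.25

20.25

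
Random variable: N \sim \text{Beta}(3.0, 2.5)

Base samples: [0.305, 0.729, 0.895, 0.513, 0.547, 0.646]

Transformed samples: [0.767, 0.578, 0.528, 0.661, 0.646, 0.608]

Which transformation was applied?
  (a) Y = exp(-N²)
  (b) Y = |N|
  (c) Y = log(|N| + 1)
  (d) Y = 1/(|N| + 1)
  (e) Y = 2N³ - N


Checking option (d) Y = 1/(|N| + 1):
  N = 0.305 -> Y = 0.767 ✓
  N = 0.729 -> Y = 0.578 ✓
  N = 0.895 -> Y = 0.528 ✓
All samples match this transformation.

(d) 1/(|N| + 1)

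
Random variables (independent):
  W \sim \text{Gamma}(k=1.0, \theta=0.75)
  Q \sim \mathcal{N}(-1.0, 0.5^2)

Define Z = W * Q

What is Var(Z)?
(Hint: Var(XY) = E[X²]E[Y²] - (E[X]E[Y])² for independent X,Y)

Var(XY) = E[X²]E[Y²] - (E[X]E[Y])²
E[W] = 0.75, Var(W) = 0.5625
E[Q] = -1, Var(Q) = 0.25
E[W²] = 0.5625 + 0.75² = 1.125
E[Q²] = 0.25 + (-1)² = 1.25
Var(Z) = 1.125*1.25 - (0.75*(-1))²
= 1.40625 - 0.5625 = 0.84375

0.84375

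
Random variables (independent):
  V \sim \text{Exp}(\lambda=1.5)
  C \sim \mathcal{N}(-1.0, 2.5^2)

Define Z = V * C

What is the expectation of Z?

For independent RVs: E[XY] = E[X]*E[Y]
E[V] = 0.66666667
E[C] = -1
E[Z] = 0.66666667 * (-1) = -0.66666667

-0.66666667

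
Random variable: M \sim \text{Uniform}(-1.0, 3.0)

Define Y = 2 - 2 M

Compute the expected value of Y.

For Y = -2M + 2:
E[Y] = -2 * E[M] + 2
E[M] = (-1 + 3)/2 = 1
E[Y] = -2 * 1 + 2 = 0

0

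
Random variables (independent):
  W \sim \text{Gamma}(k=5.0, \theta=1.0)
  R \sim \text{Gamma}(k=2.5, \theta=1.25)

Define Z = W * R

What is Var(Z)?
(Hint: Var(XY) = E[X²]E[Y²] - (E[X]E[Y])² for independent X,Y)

Var(XY) = E[X²]E[Y²] - (E[X]E[Y])²
E[W] = 5, Var(W) = 5
E[R] = 3.125, Var(R) = 3.90625
E[W²] = 5 + 5² = 30
E[R²] = 3.90625 + 3.125² = 13.671875
Var(Z) = 30*13.671875 - (5*3.125)²
= 410.15625 - 244.14062 = 166.01562

166.01562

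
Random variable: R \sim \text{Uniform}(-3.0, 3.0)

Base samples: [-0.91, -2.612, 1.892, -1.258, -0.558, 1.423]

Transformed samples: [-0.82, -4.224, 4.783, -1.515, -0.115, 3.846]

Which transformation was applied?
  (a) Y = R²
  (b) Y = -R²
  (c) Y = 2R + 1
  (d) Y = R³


Checking option (c) Y = 2R + 1:
  R = -0.91 -> Y = -0.82 ✓
  R = -2.612 -> Y = -4.224 ✓
  R = 1.892 -> Y = 4.783 ✓
All samples match this transformation.

(c) 2R + 1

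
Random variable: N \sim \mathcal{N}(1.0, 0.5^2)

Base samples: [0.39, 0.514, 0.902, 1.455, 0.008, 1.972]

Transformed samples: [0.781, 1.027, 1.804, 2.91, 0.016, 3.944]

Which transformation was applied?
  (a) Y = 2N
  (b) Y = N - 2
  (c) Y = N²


Checking option (a) Y = 2N:
  N = 0.39 -> Y = 0.781 ✓
  N = 0.514 -> Y = 1.027 ✓
  N = 0.902 -> Y = 1.804 ✓
All samples match this transformation.

(a) 2N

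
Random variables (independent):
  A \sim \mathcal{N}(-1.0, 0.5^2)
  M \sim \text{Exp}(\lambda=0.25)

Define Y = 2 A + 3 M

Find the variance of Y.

For independent RVs: Var(aX + bY) = a²Var(X) + b²Var(Y)
Var(A) = 0.25
Var(M) = 16
Var(Y) = 2²*0.25 + 3²*16
= 4*0.25 + 9*16 = 145

145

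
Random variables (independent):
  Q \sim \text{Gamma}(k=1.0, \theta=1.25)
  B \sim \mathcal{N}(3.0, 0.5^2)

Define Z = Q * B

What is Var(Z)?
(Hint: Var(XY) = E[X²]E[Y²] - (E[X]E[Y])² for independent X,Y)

Var(XY) = E[X²]E[Y²] - (E[X]E[Y])²
E[Q] = 1.25, Var(Q) = 1.5625
E[B] = 3, Var(B) = 0.25
E[Q²] = 1.5625 + 1.25² = 3.125
E[B²] = 0.25 + 3² = 9.25
Var(Z) = 3.125*9.25 - (1.25*3)²
= 28.90625 - 14.0625 = 14.84375

14.84375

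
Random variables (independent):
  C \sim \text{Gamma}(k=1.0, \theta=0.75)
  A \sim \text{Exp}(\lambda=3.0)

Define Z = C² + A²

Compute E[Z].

E[Z] = E[C²] + E[A²]
E[C²] = Var(C) + E[C]² = 0.5625 + 0.5625 = 1.125
E[A²] = Var(A) + E[A]² = 0.11111111 + 0.11111111 = 0.22222222
E[Z] = 1.125 + 0.22222222 = 1.3472222

1.3472222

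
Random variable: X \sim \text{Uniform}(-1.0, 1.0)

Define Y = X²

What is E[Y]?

Using E[X²] = Var(X) + (E[X])²:
E[X] = 0
Var(X) = (1 + 1)^2/12 = 0.33333333
E[X²] = 0.33333333 + 0² = 0.33333333 + 0 = 0.33333333

0.33333333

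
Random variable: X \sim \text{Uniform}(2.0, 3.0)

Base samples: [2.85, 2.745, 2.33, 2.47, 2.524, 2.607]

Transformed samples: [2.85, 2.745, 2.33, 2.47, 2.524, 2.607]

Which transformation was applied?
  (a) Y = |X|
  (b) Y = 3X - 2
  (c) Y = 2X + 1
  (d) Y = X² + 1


Checking option (a) Y = |X|:
  X = 2.85 -> Y = 2.85 ✓
  X = 2.745 -> Y = 2.745 ✓
  X = 2.33 -> Y = 2.33 ✓
All samples match this transformation.

(a) |X|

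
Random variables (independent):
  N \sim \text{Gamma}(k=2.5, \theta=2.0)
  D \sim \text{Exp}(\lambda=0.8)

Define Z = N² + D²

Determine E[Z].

E[Z] = E[N²] + E[D²]
E[N²] = Var(N) + E[N]² = 10 + 25 = 35
E[D²] = Var(D) + E[D]² = 1.5625 + 1.5625 = 3.125
E[Z] = 35 + 3.125 = 38.125

38.125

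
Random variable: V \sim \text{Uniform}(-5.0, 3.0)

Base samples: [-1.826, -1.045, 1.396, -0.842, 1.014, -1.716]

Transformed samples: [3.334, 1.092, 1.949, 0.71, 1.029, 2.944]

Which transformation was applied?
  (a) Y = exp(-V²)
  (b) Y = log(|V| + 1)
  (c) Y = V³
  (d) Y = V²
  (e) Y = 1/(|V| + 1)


Checking option (d) Y = V²:
  V = -1.826 -> Y = 3.334 ✓
  V = -1.045 -> Y = 1.092 ✓
  V = 1.396 -> Y = 1.949 ✓
All samples match this transformation.

(d) V²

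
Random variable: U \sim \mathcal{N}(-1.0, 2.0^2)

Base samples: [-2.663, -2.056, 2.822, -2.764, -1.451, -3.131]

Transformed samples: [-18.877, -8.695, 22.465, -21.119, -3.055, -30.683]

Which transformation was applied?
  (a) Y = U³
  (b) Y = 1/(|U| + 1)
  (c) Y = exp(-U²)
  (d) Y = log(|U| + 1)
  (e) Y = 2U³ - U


Checking option (a) Y = U³:
  U = -2.663 -> Y = -18.877 ✓
  U = -2.056 -> Y = -8.695 ✓
  U = 2.822 -> Y = 22.465 ✓
All samples match this transformation.

(a) U³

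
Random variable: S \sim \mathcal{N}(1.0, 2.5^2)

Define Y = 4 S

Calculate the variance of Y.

For Y = aS + b: Var(Y) = a² * Var(S)
Var(S) = 2.5^2 = 6.25
Var(Y) = 4² * 6.25 = 16 * 6.25 = 100

100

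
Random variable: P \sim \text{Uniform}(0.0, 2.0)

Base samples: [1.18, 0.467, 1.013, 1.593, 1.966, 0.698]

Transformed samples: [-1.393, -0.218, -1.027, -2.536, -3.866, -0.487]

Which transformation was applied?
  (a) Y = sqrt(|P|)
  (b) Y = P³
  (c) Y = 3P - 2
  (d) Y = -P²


Checking option (d) Y = -P²:
  P = 1.18 -> Y = -1.393 ✓
  P = 0.467 -> Y = -0.218 ✓
  P = 1.013 -> Y = -1.027 ✓
All samples match this transformation.

(d) -P²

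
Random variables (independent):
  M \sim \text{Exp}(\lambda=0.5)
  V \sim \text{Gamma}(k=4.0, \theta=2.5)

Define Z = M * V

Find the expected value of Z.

For independent RVs: E[XY] = E[X]*E[Y]
E[M] = 2
E[V] = 10
E[Z] = 2 * 10 = 20

20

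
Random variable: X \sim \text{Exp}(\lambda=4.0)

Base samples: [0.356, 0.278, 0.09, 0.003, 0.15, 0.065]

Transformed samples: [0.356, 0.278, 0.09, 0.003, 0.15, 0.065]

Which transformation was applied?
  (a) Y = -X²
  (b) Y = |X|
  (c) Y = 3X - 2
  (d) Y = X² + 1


Checking option (b) Y = |X|:
  X = 0.356 -> Y = 0.356 ✓
  X = 0.278 -> Y = 0.278 ✓
  X = 0.09 -> Y = 0.09 ✓
All samples match this transformation.

(b) |X|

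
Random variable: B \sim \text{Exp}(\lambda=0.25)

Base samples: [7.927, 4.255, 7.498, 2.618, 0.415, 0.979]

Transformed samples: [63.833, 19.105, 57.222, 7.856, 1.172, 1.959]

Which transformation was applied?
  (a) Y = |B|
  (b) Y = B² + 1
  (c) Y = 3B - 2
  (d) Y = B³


Checking option (b) Y = B² + 1:
  B = 7.927 -> Y = 63.833 ✓
  B = 4.255 -> Y = 19.105 ✓
  B = 7.498 -> Y = 57.222 ✓
All samples match this transformation.

(b) B² + 1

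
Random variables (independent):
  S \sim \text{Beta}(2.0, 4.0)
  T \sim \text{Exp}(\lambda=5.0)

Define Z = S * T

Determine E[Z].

For independent RVs: E[XY] = E[X]*E[Y]
E[S] = 0.33333333
E[T] = 0.2
E[Z] = 0.33333333 * 0.2 = 0.066666667

0.066666667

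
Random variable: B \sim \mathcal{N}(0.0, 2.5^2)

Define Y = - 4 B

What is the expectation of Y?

For Y = -4B:
E[Y] = -4 * E[B]
E[B] = 0.0 = 0
E[Y] = -4 * 0 = 0

0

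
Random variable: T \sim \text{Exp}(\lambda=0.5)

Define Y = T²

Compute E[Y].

Using E[X²] = Var(X) + (E[X])²:
E[T] = 2
Var(T) = 1/0.5^2 = 4
E[T²] = 4 + 2² = 4 + 4 = 8

8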